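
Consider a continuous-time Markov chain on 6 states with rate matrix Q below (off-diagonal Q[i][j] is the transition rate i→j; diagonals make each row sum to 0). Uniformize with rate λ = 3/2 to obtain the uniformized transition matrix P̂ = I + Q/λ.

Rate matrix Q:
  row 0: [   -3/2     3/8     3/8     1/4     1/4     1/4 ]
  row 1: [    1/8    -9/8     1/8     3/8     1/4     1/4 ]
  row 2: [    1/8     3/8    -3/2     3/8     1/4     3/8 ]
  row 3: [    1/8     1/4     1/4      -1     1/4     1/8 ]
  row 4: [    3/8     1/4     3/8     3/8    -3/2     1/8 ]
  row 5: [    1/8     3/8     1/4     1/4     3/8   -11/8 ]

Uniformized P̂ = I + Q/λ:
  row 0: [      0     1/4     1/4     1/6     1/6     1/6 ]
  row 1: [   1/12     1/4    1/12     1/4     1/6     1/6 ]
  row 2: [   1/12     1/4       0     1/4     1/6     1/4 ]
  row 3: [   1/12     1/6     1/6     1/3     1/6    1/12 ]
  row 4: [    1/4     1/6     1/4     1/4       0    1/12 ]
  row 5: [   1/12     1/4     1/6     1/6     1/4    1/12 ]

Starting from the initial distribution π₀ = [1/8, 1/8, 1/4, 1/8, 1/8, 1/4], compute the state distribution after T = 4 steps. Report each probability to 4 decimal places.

π = [0.1004, 0.2164, 0.1454, 0.2514, 0.1524, 0.1339]

t=0: π = [0.1250, 0.1250, 0.2500, 0.1250, 0.1250, 0.2500]
t=1: π = [0.0938, 0.2292, 0.1354, 0.2292, 0.1667, 0.1458]
t=2: π = [0.1033, 0.2170, 0.1467, 0.2491, 0.1510, 0.1328]
t=3: π = [0.0999, 0.2167, 0.1453, 0.2511, 0.1526, 0.1345]
t=4: π = [0.1004, 0.2164, 0.1454, 0.2514, 0.1524, 0.1339]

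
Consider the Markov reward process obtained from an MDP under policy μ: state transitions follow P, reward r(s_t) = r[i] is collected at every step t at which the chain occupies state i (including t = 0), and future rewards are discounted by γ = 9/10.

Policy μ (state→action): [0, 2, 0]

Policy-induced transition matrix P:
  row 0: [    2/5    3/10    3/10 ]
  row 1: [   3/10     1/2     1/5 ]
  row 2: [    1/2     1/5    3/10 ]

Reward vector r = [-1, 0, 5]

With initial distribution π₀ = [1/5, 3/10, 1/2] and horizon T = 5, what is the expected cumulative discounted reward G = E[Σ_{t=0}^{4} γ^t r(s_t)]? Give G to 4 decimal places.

G = 5.2053

t=0: π = [0.2000, 0.3000, 0.5000], E[r] = 2.3000, γ^t·E[r] = 2.300000, running G = 2.300000
t=1: π = [0.4200, 0.3100, 0.2700], E[r] = 0.9300, γ^t·E[r] = 0.837000, running G = 3.137000
t=2: π = [0.3960, 0.3350, 0.2690], E[r] = 0.9490, γ^t·E[r] = 0.768690, running G = 3.905690
t=3: π = [0.3934, 0.3401, 0.2665], E[r] = 0.9391, γ^t·E[r] = 0.684604, running G = 4.590294
t=4: π = [0.3926, 0.3414, 0.2660], E[r] = 0.9373, γ^t·E[r] = 0.614969, running G = 5.205263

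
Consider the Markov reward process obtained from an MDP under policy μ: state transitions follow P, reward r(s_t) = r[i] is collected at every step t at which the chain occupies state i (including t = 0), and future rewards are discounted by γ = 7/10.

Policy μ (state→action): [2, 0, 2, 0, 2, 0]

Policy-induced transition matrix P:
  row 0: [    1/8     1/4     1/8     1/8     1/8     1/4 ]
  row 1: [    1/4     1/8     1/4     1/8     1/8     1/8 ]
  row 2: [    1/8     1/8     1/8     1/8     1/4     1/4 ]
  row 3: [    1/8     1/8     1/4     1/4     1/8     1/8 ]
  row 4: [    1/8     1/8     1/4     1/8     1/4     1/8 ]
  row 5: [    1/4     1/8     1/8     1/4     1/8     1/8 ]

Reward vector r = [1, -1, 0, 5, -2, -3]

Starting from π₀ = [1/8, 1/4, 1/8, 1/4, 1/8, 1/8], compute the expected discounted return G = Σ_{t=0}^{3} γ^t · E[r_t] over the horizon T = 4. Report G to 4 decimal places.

t=0: π = [0.1250, 0.2500, 0.1250, 0.2500, 0.1250, 0.1250], E[r] = 0.5000, γ^t·E[r] = 0.500000, running G = 0.500000
t=1: π = [0.1719, 0.1406, 0.2031, 0.1719, 0.1563, 0.1563], E[r] = 0.1094, γ^t·E[r] = 0.076563, running G = 0.576563
t=2: π = [0.1621, 0.1465, 0.1836, 0.1660, 0.1699, 0.1719], E[r] = -0.0098, γ^t·E[r] = -0.004785, running G = 0.571777
t=3: π = [0.1648, 0.1453, 0.1853, 0.1672, 0.1692, 0.1682], E[r] = 0.0127, γ^t·E[r] = 0.004354, running G = 0.576132

G = 0.5761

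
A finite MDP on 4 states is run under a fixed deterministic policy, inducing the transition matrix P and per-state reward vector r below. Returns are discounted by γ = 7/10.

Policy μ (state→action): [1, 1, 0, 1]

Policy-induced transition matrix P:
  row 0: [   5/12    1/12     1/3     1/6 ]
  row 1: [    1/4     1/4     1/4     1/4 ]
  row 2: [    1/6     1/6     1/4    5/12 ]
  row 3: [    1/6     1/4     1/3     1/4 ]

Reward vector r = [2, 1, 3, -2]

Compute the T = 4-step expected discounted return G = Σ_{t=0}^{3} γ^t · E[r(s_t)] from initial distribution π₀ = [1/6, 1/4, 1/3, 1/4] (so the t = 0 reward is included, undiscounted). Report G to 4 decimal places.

G = 2.5562

t=0: π = [0.1667, 0.2500, 0.3333, 0.2500], E[r] = 1.0833, γ^t·E[r] = 1.083333, running G = 1.083333
t=1: π = [0.2292, 0.1944, 0.2847, 0.2917], E[r] = 0.9236, γ^t·E[r] = 0.646528, running G = 1.729861
t=2: π = [0.2402, 0.1881, 0.2934, 0.2784], E[r] = 0.9919, γ^t·E[r] = 0.486030, running G = 2.215891
t=3: π = [0.2424, 0.1855, 0.2932, 0.2789], E[r] = 0.9921, γ^t·E[r] = 0.340304, running G = 2.556195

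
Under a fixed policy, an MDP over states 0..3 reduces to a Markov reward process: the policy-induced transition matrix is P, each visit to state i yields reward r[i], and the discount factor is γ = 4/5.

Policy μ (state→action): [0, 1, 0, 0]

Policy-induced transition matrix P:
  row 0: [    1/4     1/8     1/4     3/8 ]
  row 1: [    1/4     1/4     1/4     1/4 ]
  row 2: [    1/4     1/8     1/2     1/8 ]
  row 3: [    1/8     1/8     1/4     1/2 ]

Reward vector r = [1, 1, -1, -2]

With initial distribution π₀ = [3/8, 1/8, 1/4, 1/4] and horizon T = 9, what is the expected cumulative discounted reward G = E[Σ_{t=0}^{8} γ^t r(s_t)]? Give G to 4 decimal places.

t=0: π = [0.3750, 0.1250, 0.2500, 0.2500], E[r] = -0.2500, γ^t·E[r] = -0.250000, running G = -0.250000
t=1: π = [0.2188, 0.1406, 0.3125, 0.3281], E[r] = -0.6094, γ^t·E[r] = -0.487500, running G = -0.737500
t=2: π = [0.2090, 0.1426, 0.3281, 0.3203], E[r] = -0.6172, γ^t·E[r] = -0.395000, running G = -1.132500
t=3: π = [0.2100, 0.1428, 0.3320, 0.3152], E[r] = -0.6096, γ^t·E[r] = -0.312125, running G = -1.444625
t=4: π = [0.2106, 0.1429, 0.3330, 0.3135], E[r] = -0.6066, γ^t·E[r] = -0.248475, running G = -1.693100
t=5: π = [0.2108, 0.1429, 0.3333, 0.3131], E[r] = -0.6058, γ^t·E[r] = -0.198494, running G = -1.891594
t=6: π = [0.2109, 0.1429, 0.3333, 0.3130], E[r] = -0.6055, γ^t·E[r] = -0.158734, running G = -2.050328
t=7: π = [0.2109, 0.1429, 0.3333, 0.3129], E[r] = -0.6055, γ^t·E[r] = -0.126975, running G = -2.177302
t=8: π = [0.2109, 0.1429, 0.3333, 0.3129], E[r] = -0.6054, γ^t·E[r] = -0.101577, running G = -2.278880

G = -2.2789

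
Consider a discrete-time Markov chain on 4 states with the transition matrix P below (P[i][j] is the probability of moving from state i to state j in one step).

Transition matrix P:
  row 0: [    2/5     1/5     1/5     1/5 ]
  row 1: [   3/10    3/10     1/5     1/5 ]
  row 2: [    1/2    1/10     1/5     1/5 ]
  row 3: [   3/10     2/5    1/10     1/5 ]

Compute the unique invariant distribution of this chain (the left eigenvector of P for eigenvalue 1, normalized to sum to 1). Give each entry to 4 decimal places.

π = [0.3733, 0.2467, 0.1800, 0.2000]

Balance equations π_j = Σ_i π_i·P[i][j]:
  π_0 = 2/5·π_0 + 3/10·π_1 + 1/2·π_2 + 3/10·π_3
  π_1 = 1/5·π_0 + 3/10·π_1 + 1/10·π_2 + 2/5·π_3
  π_2 = 1/5·π_0 + 1/5·π_1 + 1/5·π_2 + 1/10·π_3
  normalize: π_0 + π_1 + π_2 + π_3 = 1
Solving the linear system gives exactly π = [28/75, 37/150, 9/50, 1/5].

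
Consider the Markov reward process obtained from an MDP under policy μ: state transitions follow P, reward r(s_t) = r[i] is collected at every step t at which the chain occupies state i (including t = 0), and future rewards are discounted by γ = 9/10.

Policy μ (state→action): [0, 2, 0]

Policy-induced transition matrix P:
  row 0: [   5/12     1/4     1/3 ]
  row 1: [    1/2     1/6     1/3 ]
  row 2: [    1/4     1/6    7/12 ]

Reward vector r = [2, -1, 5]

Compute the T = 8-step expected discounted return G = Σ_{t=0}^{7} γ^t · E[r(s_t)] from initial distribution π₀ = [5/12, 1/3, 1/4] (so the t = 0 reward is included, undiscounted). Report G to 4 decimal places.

t=0: π = [0.4167, 0.3333, 0.2500], E[r] = 1.7500, γ^t·E[r] = 1.750000, running G = 1.750000
t=1: π = [0.4028, 0.2014, 0.3958], E[r] = 2.5833, γ^t·E[r] = 2.325000, running G = 4.075000
t=2: π = [0.3675, 0.2002, 0.4323], E[r] = 2.6962, γ^t·E[r] = 2.183906, running G = 6.258906
t=3: π = [0.3613, 0.1973, 0.4414], E[r] = 2.7323, γ^t·E[r] = 1.991883, running G = 8.250789
t=4: π = [0.3595, 0.1968, 0.4437], E[r] = 2.7407, γ^t·E[r] = 1.798192, running G = 10.048981
t=5: π = [0.3591, 0.1966, 0.4443], E[r] = 2.7429, γ^t·E[r] = 1.619642, running G = 11.668624
t=6: π = [0.3590, 0.1966, 0.4444], E[r] = 2.7434, γ^t·E[r] = 1.457961, running G = 13.126585
t=7: π = [0.3590, 0.1966, 0.4444], E[r] = 2.7435, γ^t·E[r] = 1.312229, running G = 14.438814

G = 14.4388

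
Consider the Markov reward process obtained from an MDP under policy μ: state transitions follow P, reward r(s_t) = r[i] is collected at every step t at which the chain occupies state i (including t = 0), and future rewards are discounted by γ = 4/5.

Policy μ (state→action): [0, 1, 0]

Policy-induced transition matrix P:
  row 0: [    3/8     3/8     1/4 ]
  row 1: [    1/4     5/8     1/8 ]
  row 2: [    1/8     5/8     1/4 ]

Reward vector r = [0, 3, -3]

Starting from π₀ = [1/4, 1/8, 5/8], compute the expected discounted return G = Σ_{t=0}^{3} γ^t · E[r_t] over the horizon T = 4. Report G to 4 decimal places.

G = 0.6368

t=0: π = [0.2500, 0.1250, 0.6250], E[r] = -1.5000, γ^t·E[r] = -1.500000, running G = -1.500000
t=1: π = [0.2031, 0.5625, 0.2344], E[r] = 0.9844, γ^t·E[r] = 0.787500, running G = -0.712500
t=2: π = [0.2461, 0.5742, 0.1797], E[r] = 1.1836, γ^t·E[r] = 0.757500, running G = 0.045000
t=3: π = [0.2583, 0.5635, 0.1782], E[r] = 1.1558, γ^t·E[r] = 0.591750, running G = 0.636750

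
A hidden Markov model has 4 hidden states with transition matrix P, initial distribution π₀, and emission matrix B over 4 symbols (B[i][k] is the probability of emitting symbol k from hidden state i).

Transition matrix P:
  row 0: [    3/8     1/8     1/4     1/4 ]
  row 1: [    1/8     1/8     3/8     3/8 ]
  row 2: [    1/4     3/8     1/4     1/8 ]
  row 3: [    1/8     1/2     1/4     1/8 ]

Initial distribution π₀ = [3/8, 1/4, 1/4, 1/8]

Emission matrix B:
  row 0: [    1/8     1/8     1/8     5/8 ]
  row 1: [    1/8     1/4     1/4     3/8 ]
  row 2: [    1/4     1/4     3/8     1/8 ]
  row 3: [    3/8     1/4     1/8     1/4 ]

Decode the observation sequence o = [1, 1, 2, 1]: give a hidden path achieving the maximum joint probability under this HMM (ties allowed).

t=0: δ = [4.688e-02, 6.250e-02, 6.250e-02, 3.125e-02]  (obs o_0=1)
t=1: δ = [2.197e-03, 5.859e-03, 5.859e-03, 5.859e-03]  ψ = [0, 2, 1, 1]  (obs o_1=1)
t=2: δ = [1.831e-04, 7.324e-04, 8.240e-04, 2.747e-04]  ψ = [2, 3, 1, 1]  (obs o_2=2)
t=3: δ = [2.575e-05, 7.725e-05, 6.866e-05, 6.866e-05]  ψ = [2, 2, 1, 1]  (obs o_3=1)
backtrack: best end state = 1; path = [2, 1, 2, 1]

path = [2, 1, 2, 1]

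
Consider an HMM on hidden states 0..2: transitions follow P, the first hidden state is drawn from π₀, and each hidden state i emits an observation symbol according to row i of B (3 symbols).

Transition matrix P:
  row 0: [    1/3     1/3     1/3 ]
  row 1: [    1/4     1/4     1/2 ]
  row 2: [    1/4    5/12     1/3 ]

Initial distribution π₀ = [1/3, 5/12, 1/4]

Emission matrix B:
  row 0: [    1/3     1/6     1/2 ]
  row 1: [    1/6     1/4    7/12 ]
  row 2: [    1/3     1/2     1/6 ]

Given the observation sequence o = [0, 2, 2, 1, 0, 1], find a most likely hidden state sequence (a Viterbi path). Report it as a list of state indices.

t=0: δ = [1.111e-01, 6.944e-02, 8.333e-02]  (obs o_0=0)
t=1: δ = [1.852e-02, 2.160e-02, 6.173e-03]  ψ = [0, 0, 0]  (obs o_1=2)
t=2: δ = [3.086e-03, 3.601e-03, 1.800e-03]  ψ = [0, 0, 1]  (obs o_2=2)
t=3: δ = [1.715e-04, 2.572e-04, 9.002e-04]  ψ = [0, 0, 1]  (obs o_3=1)
t=4: δ = [7.502e-05, 6.251e-05, 1.000e-04]  ψ = [2, 2, 2]  (obs o_4=0)
t=5: δ = [4.168e-06, 1.042e-05, 1.667e-05]  ψ = [0, 2, 2]  (obs o_5=1)
backtrack: best end state = 2; path = [0, 0, 1, 2, 2, 2]

path = [0, 0, 1, 2, 2, 2]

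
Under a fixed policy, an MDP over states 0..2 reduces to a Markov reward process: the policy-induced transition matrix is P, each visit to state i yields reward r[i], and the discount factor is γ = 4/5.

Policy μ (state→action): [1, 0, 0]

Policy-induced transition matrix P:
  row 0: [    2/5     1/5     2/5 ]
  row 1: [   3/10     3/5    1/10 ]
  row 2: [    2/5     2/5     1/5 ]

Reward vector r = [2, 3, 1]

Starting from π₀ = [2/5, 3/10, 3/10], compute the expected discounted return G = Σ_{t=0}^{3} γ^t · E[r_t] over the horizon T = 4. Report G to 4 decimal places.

t=0: π = [0.4000, 0.3000, 0.3000], E[r] = 2.0000, γ^t·E[r] = 2.000000, running G = 2.000000
t=1: π = [0.3700, 0.3800, 0.2500], E[r] = 2.1300, γ^t·E[r] = 1.704000, running G = 3.704000
t=2: π = [0.3620, 0.4020, 0.2360], E[r] = 2.1660, γ^t·E[r] = 1.386240, running G = 5.090240
t=3: π = [0.3598, 0.4080, 0.2322], E[r] = 2.1758, γ^t·E[r] = 1.114010, running G = 6.204250

G = 6.2042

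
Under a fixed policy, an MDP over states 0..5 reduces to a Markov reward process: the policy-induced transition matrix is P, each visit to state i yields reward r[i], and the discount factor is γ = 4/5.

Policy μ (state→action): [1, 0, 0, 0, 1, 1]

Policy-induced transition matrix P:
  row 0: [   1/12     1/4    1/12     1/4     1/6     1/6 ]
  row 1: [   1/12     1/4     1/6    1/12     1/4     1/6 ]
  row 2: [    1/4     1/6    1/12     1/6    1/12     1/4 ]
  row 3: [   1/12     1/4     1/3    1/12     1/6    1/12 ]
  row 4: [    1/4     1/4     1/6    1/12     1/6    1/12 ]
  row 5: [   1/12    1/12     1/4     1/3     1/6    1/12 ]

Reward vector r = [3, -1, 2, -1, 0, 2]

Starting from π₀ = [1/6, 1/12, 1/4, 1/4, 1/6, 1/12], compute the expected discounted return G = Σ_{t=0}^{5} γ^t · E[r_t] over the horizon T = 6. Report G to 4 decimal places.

t=0: π = [0.1667, 0.0833, 0.2500, 0.2500, 0.1667, 0.0833], E[r] = 0.8333, γ^t·E[r] = 0.833333, running G = 0.833333
t=1: π = [0.1528, 0.2153, 0.1806, 0.1528, 0.1528, 0.1458], E[r] = 0.7431, γ^t·E[r] = 0.594444, running G = 1.427778
t=2: π = [0.1389, 0.2106, 0.1765, 0.1603, 0.1696, 0.1441], E[r] = 0.6869, γ^t·E[r] = 0.439630, running G = 1.867407
t=3: π = [0.1410, 0.2113, 0.1791, 0.1572, 0.1695, 0.1419], E[r] = 0.6965, γ^t·E[r] = 0.356617, running G = 2.224025
t=4: π = [0.1414, 0.2114, 0.1780, 0.1572, 0.1693, 0.1425], E[r] = 0.6968, γ^t·E[r] = 0.285396, running G = 2.509421
t=5: π = [0.1412, 0.2114, 0.1781, 0.1574, 0.1695, 0.1424], E[r] = 0.6960, γ^t·E[r] = 0.228056, running G = 2.737476

G = 2.7375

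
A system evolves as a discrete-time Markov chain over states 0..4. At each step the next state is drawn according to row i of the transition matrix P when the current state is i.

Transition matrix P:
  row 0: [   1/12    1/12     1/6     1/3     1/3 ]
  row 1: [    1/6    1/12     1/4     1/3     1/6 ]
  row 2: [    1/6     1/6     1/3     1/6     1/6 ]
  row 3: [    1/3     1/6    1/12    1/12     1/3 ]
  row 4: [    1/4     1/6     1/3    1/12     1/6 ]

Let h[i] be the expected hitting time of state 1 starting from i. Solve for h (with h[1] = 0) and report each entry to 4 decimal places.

First-step conditioning: h[1] = 0; for i ≠ 1, h[i] = 1 + Σ_k P[i][k]·h[k].
  h[0] = 1 + 1/12·h[0] + 1/6·h[2] + 1/3·h[3] + 1/3·h[4]
  h[2] = 1 + 1/6·h[0] + 1/3·h[2] + 1/6·h[3] + 1/6·h[4]
  h[3] = 1 + 1/3·h[0] + 1/12·h[2] + 1/12·h[3] + 1/3·h[4]
  h[4] = 1 + 1/4·h[0] + 1/3·h[2] + 1/12·h[3] + 1/6·h[4]
Solving the 4×4 linear system over states ≠ 1 gives exactly h = [4276/595, 0, 792/119, 236/35, 3982/595] (h[1] = 0 is the target).

h = [7.1866, 0.0000, 6.6555, 6.7429, 6.6924]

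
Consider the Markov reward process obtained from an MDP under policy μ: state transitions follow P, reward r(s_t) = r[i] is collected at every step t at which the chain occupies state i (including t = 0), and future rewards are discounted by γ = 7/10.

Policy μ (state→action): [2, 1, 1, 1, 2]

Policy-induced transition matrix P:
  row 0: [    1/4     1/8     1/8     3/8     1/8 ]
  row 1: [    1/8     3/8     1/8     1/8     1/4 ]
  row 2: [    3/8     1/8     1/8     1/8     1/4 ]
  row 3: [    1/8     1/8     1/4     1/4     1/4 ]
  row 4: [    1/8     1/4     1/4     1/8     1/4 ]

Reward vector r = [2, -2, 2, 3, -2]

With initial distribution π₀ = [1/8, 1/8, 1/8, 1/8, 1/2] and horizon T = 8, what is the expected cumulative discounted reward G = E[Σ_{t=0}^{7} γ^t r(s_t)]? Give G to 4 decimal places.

G = 0.5445

t=0: π = [0.1250, 0.1250, 0.1250, 0.1250, 0.5000], E[r] = -0.3750, γ^t·E[r] = -0.375000, running G = -0.375000
t=1: π = [0.1719, 0.2188, 0.2031, 0.1719, 0.2344], E[r] = 0.3594, γ^t·E[r] = 0.251563, running G = -0.123438
t=2: π = [0.1973, 0.2090, 0.1758, 0.1895, 0.2285], E[r] = 0.4395, γ^t·E[r] = 0.215332, running G = 0.091895
t=3: π = [0.1936, 0.2058, 0.1772, 0.1980, 0.2253], E[r] = 0.4734, γ^t·E[r] = 0.162372, running G = 0.254267
t=4: π = [0.1935, 0.2046, 0.1779, 0.1982, 0.2258], E[r] = 0.4765, γ^t·E[r] = 0.114401, running G = 0.368668
t=5: π = [0.1937, 0.2044, 0.1780, 0.1981, 0.2258], E[r] = 0.4774, γ^t·E[r] = 0.080234, running G = 0.448901
t=6: π = [0.1937, 0.2043, 0.1780, 0.1982, 0.2258], E[r] = 0.4777, γ^t·E[r] = 0.056205, running G = 0.505106
t=7: π = [0.1937, 0.2043, 0.1780, 0.1982, 0.2258], E[r] = 0.4778, γ^t·E[r] = 0.039352, running G = 0.544458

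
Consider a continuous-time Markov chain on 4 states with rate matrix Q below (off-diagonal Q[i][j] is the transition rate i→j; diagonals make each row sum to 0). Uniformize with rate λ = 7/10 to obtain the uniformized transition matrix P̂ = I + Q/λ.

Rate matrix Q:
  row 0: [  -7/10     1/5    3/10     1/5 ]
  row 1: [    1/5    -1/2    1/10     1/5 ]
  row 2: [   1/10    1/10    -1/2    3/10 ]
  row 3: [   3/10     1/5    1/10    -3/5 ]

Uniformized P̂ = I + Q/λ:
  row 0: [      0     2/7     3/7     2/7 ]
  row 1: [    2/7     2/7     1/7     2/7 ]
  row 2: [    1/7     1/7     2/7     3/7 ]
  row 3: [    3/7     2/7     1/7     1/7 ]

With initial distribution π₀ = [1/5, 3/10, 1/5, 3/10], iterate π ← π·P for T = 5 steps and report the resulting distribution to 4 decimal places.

t=0: π = [0.2000, 0.3000, 0.2000, 0.3000]
t=1: π = [0.2429, 0.2571, 0.2286, 0.2714]
t=2: π = [0.2224, 0.2531, 0.2449, 0.2796]
t=3: π = [0.2271, 0.2507, 0.2414, 0.2808]
t=4: π = [0.2264, 0.2512, 0.2422, 0.2801]
t=5: π = [0.2264, 0.2511, 0.2422, 0.2803]

π = [0.2264, 0.2511, 0.2422, 0.2803]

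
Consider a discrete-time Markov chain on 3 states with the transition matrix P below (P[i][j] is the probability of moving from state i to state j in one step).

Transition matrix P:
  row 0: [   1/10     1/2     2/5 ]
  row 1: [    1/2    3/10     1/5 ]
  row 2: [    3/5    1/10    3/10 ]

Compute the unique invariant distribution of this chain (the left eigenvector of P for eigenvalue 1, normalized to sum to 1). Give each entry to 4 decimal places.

Balance equations π_j = Σ_i π_i·P[i][j]:
  π_0 = 1/10·π_0 + 1/2·π_1 + 3/5·π_2
  π_1 = 1/2·π_0 + 3/10·π_1 + 1/10·π_2
  normalize: π_0 + π_1 + π_2 = 1
Solving the linear system gives exactly π = [47/124, 39/124, 19/62].

π = [0.3790, 0.3145, 0.3065]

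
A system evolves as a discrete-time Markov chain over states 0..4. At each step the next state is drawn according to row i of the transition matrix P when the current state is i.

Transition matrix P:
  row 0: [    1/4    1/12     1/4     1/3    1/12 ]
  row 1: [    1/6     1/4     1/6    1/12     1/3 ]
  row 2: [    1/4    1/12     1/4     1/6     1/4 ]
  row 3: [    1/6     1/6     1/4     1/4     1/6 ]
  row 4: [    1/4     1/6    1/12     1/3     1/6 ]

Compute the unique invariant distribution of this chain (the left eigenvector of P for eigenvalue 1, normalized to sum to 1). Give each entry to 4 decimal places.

Balance equations π_j = Σ_i π_i·P[i][j]:
  π_0 = 1/4·π_0 + 1/6·π_1 + 1/4·π_2 + 1/6·π_3 + 1/4·π_4
  π_1 = 1/12·π_0 + 1/4·π_1 + 1/12·π_2 + 1/6·π_3 + 1/6·π_4
  π_2 = 1/4·π_0 + 1/6·π_1 + 1/4·π_2 + 1/4·π_3 + 1/12·π_4
  π_3 = 1/3·π_0 + 1/12·π_1 + 1/6·π_2 + 1/4·π_3 + 1/3·π_4
  normalize: π_0 + π_1 + π_2 + π_3 + π_4 = 1
Solving the linear system gives exactly π = [3835/17606, 1261/8803, 3635/17606, 2138/8803, 1669/8803].

π = [0.2178, 0.1432, 0.2065, 0.2429, 0.1896]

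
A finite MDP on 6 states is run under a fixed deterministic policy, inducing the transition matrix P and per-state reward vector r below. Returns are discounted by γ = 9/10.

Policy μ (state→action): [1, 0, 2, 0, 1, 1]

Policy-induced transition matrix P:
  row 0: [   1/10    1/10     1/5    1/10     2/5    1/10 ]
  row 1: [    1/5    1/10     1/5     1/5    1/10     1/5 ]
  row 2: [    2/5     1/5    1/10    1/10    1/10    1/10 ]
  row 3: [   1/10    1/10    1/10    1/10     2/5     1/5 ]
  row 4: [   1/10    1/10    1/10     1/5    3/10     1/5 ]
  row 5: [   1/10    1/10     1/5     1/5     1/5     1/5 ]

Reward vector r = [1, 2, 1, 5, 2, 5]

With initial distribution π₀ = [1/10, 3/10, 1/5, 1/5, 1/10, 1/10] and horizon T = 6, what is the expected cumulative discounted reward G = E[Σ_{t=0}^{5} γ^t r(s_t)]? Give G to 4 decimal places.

t=0: π = [0.1000, 0.3000, 0.2000, 0.2000, 0.1000, 0.1000], E[r] = 2.6000, γ^t·E[r] = 2.600000, running G = 2.600000
t=1: π = [0.1900, 0.1200, 0.1500, 0.1500, 0.2200, 0.1700], E[r] = 2.6200, γ^t·E[r] = 2.358000, running G = 4.958000
t=2: π = [0.1570, 0.1150, 0.1480, 0.1510, 0.2630, 0.1660], E[r] = 2.6460, γ^t·E[r] = 2.143260, running G = 7.101260
t=3: π = [0.1559, 0.1148, 0.1438, 0.1544, 0.2616, 0.1695], E[r] = 2.6720, γ^t·E[r] = 1.947888, running G = 9.049148
t=4: π = [0.1546, 0.1144, 0.1440, 0.1546, 0.2624, 0.1700], E[r] = 2.6752, γ^t·E[r] = 1.755212, running G = 10.804360
t=5: π = [0.1546, 0.1144, 0.1439, 0.1547, 0.2622, 0.1701], E[r] = 2.6759, γ^t·E[r] = 1.580087, running G = 12.384447

G = 12.3844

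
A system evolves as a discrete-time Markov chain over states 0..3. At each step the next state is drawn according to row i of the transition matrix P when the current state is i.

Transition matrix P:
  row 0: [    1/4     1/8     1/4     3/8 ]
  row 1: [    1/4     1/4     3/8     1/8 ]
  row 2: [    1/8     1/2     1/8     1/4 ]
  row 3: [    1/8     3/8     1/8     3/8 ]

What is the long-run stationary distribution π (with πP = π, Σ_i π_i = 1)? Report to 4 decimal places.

Balance equations π_j = Σ_i π_i·P[i][j]:
  π_0 = 1/4·π_0 + 1/4·π_1 + 1/8·π_2 + 1/8·π_3
  π_1 = 1/8·π_0 + 1/4·π_1 + 1/2·π_2 + 3/8·π_3
  π_2 = 1/4·π_0 + 3/8·π_1 + 1/8·π_2 + 1/8·π_3
  normalize: π_0 + π_1 + π_2 + π_3 = 1
Solving the linear system gives exactly π = [19/101, 32/101, 23/101, 27/101].

π = [0.1881, 0.3168, 0.2277, 0.2673]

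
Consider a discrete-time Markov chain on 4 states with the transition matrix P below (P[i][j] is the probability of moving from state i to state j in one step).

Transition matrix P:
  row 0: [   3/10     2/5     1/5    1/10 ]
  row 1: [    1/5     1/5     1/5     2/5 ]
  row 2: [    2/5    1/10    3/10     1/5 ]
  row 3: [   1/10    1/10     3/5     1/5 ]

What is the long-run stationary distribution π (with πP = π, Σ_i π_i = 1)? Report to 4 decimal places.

Balance equations π_j = Σ_i π_i·P[i][j]:
  π_0 = 3/10·π_0 + 1/5·π_1 + 2/5·π_2 + 1/10·π_3
  π_1 = 2/5·π_0 + 1/5·π_1 + 1/10·π_2 + 1/10·π_3
  π_2 = 1/5·π_0 + 1/5·π_1 + 3/10·π_2 + 3/5·π_3
  normalize: π_0 + π_1 + π_2 + π_3 = 1
Solving the linear system gives exactly π = [280/1041, 209/1041, 110/347, 74/347].

π = [0.2690, 0.2008, 0.3170, 0.2133]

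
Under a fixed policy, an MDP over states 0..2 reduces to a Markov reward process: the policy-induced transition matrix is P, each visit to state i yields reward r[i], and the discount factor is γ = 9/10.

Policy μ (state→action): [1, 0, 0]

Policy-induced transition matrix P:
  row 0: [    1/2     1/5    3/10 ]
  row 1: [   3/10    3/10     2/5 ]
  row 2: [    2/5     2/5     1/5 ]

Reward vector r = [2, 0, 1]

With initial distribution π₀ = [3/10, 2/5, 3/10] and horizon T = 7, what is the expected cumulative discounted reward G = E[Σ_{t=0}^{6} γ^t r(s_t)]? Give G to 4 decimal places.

G = 5.6021

t=0: π = [0.3000, 0.4000, 0.3000], E[r] = 0.9000, γ^t·E[r] = 0.900000, running G = 0.900000
t=1: π = [0.3900, 0.3000, 0.3100], E[r] = 1.0900, γ^t·E[r] = 0.981000, running G = 1.881000
t=2: π = [0.4090, 0.2920, 0.2990], E[r] = 1.1170, γ^t·E[r] = 0.904770, running G = 2.785770
t=3: π = [0.4117, 0.2890, 0.2993], E[r] = 1.1227, γ^t·E[r] = 0.818448, running G = 3.604218
t=4: π = [0.4123, 0.2888, 0.2990], E[r] = 1.1235, γ^t·E[r] = 0.737135, running G = 4.341353
t=5: π = [0.4124, 0.2887, 0.2990], E[r] = 1.1237, γ^t·E[r] = 0.663522, running G = 5.004876
t=6: π = [0.4124, 0.2887, 0.2990], E[r] = 1.1237, γ^t·E[r] = 0.597183, running G = 5.602059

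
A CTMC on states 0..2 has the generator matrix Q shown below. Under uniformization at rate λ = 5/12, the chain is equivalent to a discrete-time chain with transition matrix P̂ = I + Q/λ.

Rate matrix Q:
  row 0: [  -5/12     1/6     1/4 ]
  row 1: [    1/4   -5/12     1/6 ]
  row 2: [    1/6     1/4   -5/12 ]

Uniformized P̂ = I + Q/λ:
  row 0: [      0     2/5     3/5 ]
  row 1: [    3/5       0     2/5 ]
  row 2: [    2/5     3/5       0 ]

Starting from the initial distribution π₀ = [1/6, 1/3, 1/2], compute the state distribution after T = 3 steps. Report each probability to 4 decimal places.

t=0: π = [0.1667, 0.3333, 0.5000]
t=1: π = [0.4000, 0.3667, 0.2333]
t=2: π = [0.3133, 0.3000, 0.3867]
t=3: π = [0.3347, 0.3573, 0.3080]

π = [0.3347, 0.3573, 0.3080]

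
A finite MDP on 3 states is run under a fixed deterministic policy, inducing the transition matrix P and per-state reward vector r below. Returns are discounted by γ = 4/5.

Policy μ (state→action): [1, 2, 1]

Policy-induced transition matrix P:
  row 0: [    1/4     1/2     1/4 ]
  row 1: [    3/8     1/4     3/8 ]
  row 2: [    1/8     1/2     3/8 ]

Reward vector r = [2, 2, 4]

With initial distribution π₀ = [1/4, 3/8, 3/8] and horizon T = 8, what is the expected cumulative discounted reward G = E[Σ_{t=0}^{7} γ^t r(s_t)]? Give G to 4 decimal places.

t=0: π = [0.2500, 0.3750, 0.3750], E[r] = 2.7500, γ^t·E[r] = 2.750000, running G = 2.750000
t=1: π = [0.2500, 0.4063, 0.3438], E[r] = 2.6875, γ^t·E[r] = 2.150000, running G = 4.900000
t=2: π = [0.2578, 0.3984, 0.3438], E[r] = 2.6875, γ^t·E[r] = 1.720000, running G = 6.620000
t=3: π = [0.2568, 0.4004, 0.3428], E[r] = 2.6855, γ^t·E[r] = 1.375000, running G = 7.995000
t=4: π = [0.2572, 0.3999, 0.3429], E[r] = 2.6858, γ^t·E[r] = 1.100100, running G = 9.095100
t=5: π = [0.2571, 0.4000, 0.3428], E[r] = 2.6857, γ^t·E[r] = 0.880050, running G = 9.975150
t=6: π = [0.2571, 0.4000, 0.3429], E[r] = 2.6857, γ^t·E[r] = 0.704045, running G = 10.679195
t=7: π = [0.2571, 0.4000, 0.3429], E[r] = 2.6857, γ^t·E[r] = 0.563235, running G = 11.242430

G = 11.2424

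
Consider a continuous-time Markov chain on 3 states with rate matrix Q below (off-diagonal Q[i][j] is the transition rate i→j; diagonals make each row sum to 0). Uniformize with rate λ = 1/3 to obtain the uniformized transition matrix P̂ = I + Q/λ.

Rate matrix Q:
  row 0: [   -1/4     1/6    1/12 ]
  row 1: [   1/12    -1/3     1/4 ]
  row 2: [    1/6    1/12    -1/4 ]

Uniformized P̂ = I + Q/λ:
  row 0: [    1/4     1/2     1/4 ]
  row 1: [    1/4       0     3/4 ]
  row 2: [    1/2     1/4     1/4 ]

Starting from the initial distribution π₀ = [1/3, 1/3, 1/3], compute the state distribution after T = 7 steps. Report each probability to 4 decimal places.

t=0: π = [0.3333, 0.3333, 0.3333]
t=1: π = [0.3333, 0.2500, 0.4167]
t=2: π = [0.3542, 0.2708, 0.3750]
t=3: π = [0.3438, 0.2708, 0.3854]
t=4: π = [0.3464, 0.2682, 0.3854]
t=5: π = [0.3464, 0.2695, 0.3841]
t=6: π = [0.3460, 0.2692, 0.3848]
t=7: π = [0.3462, 0.2692, 0.3846]

π = [0.3462, 0.2692, 0.3846]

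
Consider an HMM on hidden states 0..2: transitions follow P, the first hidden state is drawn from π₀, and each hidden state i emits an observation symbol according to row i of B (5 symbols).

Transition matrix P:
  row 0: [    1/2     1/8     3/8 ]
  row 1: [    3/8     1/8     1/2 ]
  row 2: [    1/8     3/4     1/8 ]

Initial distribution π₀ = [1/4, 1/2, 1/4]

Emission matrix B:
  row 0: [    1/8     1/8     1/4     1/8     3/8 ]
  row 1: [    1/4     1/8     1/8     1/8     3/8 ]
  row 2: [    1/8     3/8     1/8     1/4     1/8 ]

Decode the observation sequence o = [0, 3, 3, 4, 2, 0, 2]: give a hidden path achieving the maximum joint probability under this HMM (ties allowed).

t=0: δ = [3.125e-02, 1.250e-01, 3.125e-02]  (obs o_0=0)
t=1: δ = [5.859e-03, 2.930e-03, 1.562e-02]  ψ = [1, 2, 1]  (obs o_1=3)
t=2: δ = [3.662e-04, 1.465e-03, 5.493e-04]  ψ = [0, 2, 0]  (obs o_2=3)
t=3: δ = [2.060e-04, 1.545e-04, 9.155e-05]  ψ = [1, 2, 1]  (obs o_3=4)
t=4: δ = [2.575e-05, 8.583e-06, 9.656e-06]  ψ = [0, 2, 0]  (obs o_4=2)
t=5: δ = [1.609e-06, 1.810e-06, 1.207e-06]  ψ = [0, 2, 0]  (obs o_5=0)
t=6: δ = [2.012e-07, 1.132e-07, 1.132e-07]  ψ = [0, 2, 1]  (obs o_6=2)
backtrack: best end state = 0; path = [1, 2, 1, 0, 0, 0, 0]

path = [1, 2, 1, 0, 0, 0, 0]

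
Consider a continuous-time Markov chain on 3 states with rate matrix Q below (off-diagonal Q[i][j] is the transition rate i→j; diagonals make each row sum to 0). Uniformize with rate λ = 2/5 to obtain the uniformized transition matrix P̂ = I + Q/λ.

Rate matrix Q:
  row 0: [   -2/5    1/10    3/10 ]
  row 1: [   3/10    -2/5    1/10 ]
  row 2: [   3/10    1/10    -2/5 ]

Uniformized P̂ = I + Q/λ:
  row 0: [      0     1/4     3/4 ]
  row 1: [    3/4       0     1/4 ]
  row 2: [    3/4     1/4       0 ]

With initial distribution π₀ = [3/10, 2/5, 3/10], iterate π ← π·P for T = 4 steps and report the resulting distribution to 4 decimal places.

t=0: π = [0.3000, 0.4000, 0.3000]
t=1: π = [0.5250, 0.1500, 0.3250]
t=2: π = [0.3563, 0.2125, 0.4313]
t=3: π = [0.4828, 0.1969, 0.3203]
t=4: π = [0.3879, 0.2008, 0.4113]

π = [0.3879, 0.2008, 0.4113]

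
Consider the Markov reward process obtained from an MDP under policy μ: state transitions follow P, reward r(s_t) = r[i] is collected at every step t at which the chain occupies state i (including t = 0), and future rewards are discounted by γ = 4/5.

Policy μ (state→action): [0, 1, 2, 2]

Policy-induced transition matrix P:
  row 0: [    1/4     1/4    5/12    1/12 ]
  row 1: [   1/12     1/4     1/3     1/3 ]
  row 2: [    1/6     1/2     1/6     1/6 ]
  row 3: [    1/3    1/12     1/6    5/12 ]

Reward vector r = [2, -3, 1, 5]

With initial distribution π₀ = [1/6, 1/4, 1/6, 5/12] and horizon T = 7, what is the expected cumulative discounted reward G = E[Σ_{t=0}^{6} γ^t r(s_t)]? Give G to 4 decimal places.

t=0: π = [0.1667, 0.2500, 0.1667, 0.4167], E[r] = 1.8333, γ^t·E[r] = 1.833333, running G = 1.833333
t=1: π = [0.2292, 0.2222, 0.2500, 0.2986], E[r] = 1.5347, γ^t·E[r] = 1.227778, running G = 3.061111
t=2: π = [0.2170, 0.2627, 0.2610, 0.2593], E[r] = 1.2031, γ^t·E[r] = 0.770000, running G = 3.831111
t=3: π = [0.2061, 0.2720, 0.2647, 0.2572], E[r] = 1.1467, γ^t·E[r] = 0.587086, running G = 4.418198
t=4: π = [0.2040, 0.2733, 0.2635, 0.2591], E[r] = 1.1473, γ^t·E[r] = 0.469936, running G = 4.888133
t=5: π = [0.2041, 0.2727, 0.2632, 0.2600], E[r] = 1.1533, γ^t·E[r] = 0.377916, running G = 5.266049
t=6: π = [0.2043, 0.2725, 0.2631, 0.2601], E[r] = 1.1548, γ^t·E[r] = 0.302729, running G = 5.568778

G = 5.5688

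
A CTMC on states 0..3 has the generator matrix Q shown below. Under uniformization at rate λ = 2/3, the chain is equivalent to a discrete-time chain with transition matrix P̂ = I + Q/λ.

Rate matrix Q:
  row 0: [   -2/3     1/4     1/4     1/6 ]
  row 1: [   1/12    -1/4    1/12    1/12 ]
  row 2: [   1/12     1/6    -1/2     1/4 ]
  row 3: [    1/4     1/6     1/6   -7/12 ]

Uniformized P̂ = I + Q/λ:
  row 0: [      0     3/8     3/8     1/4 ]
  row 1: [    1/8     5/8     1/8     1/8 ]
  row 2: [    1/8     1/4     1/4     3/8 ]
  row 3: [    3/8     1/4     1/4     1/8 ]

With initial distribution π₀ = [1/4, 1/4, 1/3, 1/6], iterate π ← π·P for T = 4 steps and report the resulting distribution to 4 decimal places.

π = [0.1559, 0.4283, 0.2164, 0.1994]

t=0: π = [0.2500, 0.2500, 0.3333, 0.1667]
t=1: π = [0.1354, 0.3750, 0.2500, 0.2396]
t=2: π = [0.1680, 0.4076, 0.2201, 0.2044]
t=3: π = [0.1551, 0.4238, 0.2201, 0.2010]
t=4: π = [0.1559, 0.4283, 0.2164, 0.1994]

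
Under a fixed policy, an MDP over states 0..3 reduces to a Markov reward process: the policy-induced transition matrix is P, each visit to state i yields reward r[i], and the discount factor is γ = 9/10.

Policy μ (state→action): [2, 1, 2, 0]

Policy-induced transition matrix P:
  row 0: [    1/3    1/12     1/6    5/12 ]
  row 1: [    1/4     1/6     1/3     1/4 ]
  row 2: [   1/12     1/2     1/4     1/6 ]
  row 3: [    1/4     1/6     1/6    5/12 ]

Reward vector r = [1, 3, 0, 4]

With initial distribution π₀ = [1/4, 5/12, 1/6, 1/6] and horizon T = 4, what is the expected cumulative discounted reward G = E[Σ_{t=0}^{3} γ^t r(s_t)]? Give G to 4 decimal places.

t=0: π = [0.2500, 0.4167, 0.1667, 0.1667], E[r] = 2.1667, γ^t·E[r] = 2.166667, running G = 2.166667
t=1: π = [0.2431, 0.2014, 0.2500, 0.3056], E[r] = 2.0694, γ^t·E[r] = 1.862500, running G = 4.029167
t=2: π = [0.2286, 0.2297, 0.2211, 0.3206], E[r] = 2.2002, γ^t·E[r] = 1.782188, running G = 5.811354
t=3: π = [0.2322, 0.2213, 0.2234, 0.3231], E[r] = 2.1886, γ^t·E[r] = 1.595461, running G = 7.406815

G = 7.4068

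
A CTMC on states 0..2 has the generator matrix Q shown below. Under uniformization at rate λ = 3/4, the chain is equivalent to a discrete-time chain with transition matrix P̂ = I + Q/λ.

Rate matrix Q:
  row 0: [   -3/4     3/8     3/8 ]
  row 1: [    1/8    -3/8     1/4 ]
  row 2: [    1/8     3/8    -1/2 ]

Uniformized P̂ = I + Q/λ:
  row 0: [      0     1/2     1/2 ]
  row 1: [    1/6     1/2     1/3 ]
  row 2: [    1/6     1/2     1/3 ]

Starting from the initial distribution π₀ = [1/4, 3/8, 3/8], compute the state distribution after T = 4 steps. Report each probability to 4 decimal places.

t=0: π = [0.2500, 0.3750, 0.3750]
t=1: π = [0.1250, 0.5000, 0.3750]
t=2: π = [0.1458, 0.5000, 0.3542]
t=3: π = [0.1424, 0.5000, 0.3576]
t=4: π = [0.1429, 0.5000, 0.3571]

π = [0.1429, 0.5000, 0.3571]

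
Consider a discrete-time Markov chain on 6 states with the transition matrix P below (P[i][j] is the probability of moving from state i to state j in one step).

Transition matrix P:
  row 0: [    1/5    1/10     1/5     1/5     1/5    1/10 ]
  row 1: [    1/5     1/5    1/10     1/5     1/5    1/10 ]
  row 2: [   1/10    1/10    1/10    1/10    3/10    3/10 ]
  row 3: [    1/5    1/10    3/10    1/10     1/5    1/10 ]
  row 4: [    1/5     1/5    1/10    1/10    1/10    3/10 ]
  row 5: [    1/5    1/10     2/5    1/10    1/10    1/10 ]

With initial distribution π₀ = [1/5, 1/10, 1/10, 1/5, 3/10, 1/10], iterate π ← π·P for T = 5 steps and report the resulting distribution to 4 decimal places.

π = [0.1803, 0.1315, 0.1971, 0.1312, 0.1838, 0.1762]

t=0: π = [0.2000, 0.1000, 0.1000, 0.2000, 0.3000, 0.1000]
t=1: π = [0.1900, 0.1400, 0.1900, 0.1300, 0.1700, 0.1800]
t=2: π = [0.1810, 0.1310, 0.1990, 0.1330, 0.1840, 0.1720]
t=3: π = [0.1801, 0.1315, 0.1963, 0.1312, 0.1843, 0.1766]
t=4: π = [0.1804, 0.1316, 0.1972, 0.1312, 0.1835, 0.1761]
t=5: π = [0.1803, 0.1315, 0.1971, 0.1312, 0.1838, 0.1762]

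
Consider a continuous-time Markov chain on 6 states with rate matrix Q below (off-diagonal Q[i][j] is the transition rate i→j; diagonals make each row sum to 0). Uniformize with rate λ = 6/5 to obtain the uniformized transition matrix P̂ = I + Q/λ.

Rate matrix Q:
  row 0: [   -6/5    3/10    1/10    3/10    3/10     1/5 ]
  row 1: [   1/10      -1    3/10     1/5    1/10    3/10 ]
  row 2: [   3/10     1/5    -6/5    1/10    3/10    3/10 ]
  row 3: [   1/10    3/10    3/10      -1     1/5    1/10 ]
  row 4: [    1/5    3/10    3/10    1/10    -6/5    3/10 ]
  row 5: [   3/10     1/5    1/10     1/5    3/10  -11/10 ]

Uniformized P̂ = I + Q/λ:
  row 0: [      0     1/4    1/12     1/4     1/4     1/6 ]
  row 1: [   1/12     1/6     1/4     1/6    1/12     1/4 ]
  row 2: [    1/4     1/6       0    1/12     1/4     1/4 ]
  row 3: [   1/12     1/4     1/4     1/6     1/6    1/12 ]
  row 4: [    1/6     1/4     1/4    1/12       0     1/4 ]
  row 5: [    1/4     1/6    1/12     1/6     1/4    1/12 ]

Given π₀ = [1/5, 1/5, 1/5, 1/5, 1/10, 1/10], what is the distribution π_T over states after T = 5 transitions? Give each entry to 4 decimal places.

t=0: π = [0.2000, 0.2000, 0.2000, 0.2000, 0.1000, 0.1000]
t=1: π = [0.1250, 0.2083, 0.1500, 0.1583, 0.1750, 0.1833]
t=2: π = [0.1431, 0.2049, 0.1611, 0.1500, 0.1583, 0.1826]
t=3: π = [0.1419, 0.2043, 0.1554, 0.1520, 0.1638, 0.1826]
t=4: π = [0.1415, 0.2048, 0.1571, 0.1519, 0.1623, 0.1824]
t=5: π = [0.1416, 0.2046, 0.1568, 0.1518, 0.1626, 0.1825]

π = [0.1416, 0.2046, 0.1568, 0.1518, 0.1626, 0.1825]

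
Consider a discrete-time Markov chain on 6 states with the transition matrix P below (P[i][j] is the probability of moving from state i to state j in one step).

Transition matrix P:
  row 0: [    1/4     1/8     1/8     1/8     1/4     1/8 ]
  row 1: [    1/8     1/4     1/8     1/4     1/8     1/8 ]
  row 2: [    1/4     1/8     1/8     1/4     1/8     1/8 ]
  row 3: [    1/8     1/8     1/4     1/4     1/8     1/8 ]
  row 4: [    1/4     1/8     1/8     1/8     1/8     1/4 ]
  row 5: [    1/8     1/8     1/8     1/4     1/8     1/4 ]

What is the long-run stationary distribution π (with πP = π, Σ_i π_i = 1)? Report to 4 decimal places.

π = [0.1856, 0.1429, 0.1510, 0.2083, 0.1482, 0.1640]

Balance equations π_j = Σ_i π_i·P[i][j]:
  π_0 = 1/4·π_0 + 1/8·π_1 + 1/4·π_2 + 1/8·π_3 + 1/4·π_4 + 1/8·π_5
  π_1 = 1/8·π_0 + 1/4·π_1 + 1/8·π_2 + 1/8·π_3 + 1/8·π_4 + 1/8·π_5
  π_2 = 1/8·π_0 + 1/8·π_1 + 1/8·π_2 + 1/4·π_3 + 1/8·π_4 + 1/8·π_5
  π_3 = 1/8·π_0 + 1/4·π_1 + 1/4·π_2 + 1/4·π_3 + 1/8·π_4 + 1/4·π_5
  π_4 = 1/4·π_0 + 1/8·π_1 + 1/8·π_2 + 1/8·π_3 + 1/8·π_4 + 1/8·π_5
  normalize: π_0 + π_1 + π_2 + π_3 + π_4 + π_5 = 1
Solving the linear system gives exactly π = [655/3529, 1/7, 533/3529, 735/3529, 523/3529, 4052/24703].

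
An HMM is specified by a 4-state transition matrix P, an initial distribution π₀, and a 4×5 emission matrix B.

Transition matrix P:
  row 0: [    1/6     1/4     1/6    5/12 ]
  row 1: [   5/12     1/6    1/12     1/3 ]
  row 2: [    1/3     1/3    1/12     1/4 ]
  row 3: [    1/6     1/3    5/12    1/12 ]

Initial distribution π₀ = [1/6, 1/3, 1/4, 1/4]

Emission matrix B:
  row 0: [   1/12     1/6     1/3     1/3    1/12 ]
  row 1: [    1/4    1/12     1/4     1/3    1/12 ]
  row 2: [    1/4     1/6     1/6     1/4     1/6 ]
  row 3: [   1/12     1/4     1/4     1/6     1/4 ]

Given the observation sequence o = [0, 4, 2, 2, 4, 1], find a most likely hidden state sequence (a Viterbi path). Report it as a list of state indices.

t=0: δ = [1.389e-02, 8.333e-02, 6.250e-02, 2.083e-02]  (obs o_0=0)
t=1: δ = [2.894e-03, 1.736e-03, 1.447e-03, 6.944e-03]  ψ = [1, 2, 3, 1]  (obs o_1=4)
t=2: δ = [3.858e-04, 5.787e-04, 4.823e-04, 3.014e-04]  ψ = [3, 3, 3, 0]  (obs o_2=2)
t=3: δ = [8.038e-05, 4.019e-05, 2.093e-05, 4.823e-05]  ψ = [1, 2, 3, 1]  (obs o_3=2)
t=4: δ = [1.395e-06, 1.674e-06, 3.349e-06, 8.372e-06]  ψ = [1, 0, 3, 0]  (obs o_4=4)
t=5: δ = [2.326e-07, 2.326e-07, 5.814e-07, 2.093e-07]  ψ = [3, 3, 3, 2]  (obs o_5=1)
backtrack: best end state = 2; path = [1, 3, 1, 0, 3, 2]

path = [1, 3, 1, 0, 3, 2]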